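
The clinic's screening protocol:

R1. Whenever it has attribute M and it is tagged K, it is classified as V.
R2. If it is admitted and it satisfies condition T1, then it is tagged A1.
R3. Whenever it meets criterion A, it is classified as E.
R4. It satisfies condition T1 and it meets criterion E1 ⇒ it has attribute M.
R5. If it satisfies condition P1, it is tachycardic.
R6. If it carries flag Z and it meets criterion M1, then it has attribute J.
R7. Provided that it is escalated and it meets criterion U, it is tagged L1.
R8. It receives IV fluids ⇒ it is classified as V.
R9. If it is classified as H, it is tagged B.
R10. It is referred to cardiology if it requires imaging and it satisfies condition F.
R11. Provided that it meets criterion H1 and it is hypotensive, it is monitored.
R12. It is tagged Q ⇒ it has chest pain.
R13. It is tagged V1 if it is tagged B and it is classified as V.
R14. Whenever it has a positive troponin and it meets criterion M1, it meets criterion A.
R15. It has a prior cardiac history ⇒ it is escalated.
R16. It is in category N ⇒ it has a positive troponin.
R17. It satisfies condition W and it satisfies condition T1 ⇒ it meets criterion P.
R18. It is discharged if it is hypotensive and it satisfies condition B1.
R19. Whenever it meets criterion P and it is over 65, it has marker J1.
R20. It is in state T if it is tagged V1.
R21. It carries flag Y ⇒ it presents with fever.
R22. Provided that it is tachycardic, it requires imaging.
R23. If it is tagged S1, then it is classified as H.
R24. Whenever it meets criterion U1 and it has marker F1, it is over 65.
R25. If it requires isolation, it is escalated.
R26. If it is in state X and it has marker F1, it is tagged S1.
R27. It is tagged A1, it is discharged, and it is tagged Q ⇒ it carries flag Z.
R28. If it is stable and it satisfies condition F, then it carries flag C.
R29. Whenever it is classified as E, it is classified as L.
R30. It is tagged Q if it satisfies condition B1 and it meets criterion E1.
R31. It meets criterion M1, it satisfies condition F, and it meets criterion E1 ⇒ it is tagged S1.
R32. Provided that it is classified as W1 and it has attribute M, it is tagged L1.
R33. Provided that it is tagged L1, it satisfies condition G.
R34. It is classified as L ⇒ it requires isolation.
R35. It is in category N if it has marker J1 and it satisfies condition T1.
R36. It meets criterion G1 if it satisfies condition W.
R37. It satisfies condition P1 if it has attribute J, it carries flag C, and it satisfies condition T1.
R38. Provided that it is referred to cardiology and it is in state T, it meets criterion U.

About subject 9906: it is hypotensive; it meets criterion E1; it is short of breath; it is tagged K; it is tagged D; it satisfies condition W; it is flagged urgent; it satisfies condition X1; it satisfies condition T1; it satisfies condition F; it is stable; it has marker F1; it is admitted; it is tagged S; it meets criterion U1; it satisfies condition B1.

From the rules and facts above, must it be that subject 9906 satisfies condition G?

No

Forward chaining from the given facts derives: is tagged A1, has attribute M, meets criterion P, is discharged, is over 65, carries flag C, is tagged Q, meets criterion G1, is classified as V, has chest pain, has marker J1, carries flag Z, is in category N, has a positive troponin.
The only rule concluding "it satisfies condition G" is R33, which needs "it is tagged L1"; that is never established.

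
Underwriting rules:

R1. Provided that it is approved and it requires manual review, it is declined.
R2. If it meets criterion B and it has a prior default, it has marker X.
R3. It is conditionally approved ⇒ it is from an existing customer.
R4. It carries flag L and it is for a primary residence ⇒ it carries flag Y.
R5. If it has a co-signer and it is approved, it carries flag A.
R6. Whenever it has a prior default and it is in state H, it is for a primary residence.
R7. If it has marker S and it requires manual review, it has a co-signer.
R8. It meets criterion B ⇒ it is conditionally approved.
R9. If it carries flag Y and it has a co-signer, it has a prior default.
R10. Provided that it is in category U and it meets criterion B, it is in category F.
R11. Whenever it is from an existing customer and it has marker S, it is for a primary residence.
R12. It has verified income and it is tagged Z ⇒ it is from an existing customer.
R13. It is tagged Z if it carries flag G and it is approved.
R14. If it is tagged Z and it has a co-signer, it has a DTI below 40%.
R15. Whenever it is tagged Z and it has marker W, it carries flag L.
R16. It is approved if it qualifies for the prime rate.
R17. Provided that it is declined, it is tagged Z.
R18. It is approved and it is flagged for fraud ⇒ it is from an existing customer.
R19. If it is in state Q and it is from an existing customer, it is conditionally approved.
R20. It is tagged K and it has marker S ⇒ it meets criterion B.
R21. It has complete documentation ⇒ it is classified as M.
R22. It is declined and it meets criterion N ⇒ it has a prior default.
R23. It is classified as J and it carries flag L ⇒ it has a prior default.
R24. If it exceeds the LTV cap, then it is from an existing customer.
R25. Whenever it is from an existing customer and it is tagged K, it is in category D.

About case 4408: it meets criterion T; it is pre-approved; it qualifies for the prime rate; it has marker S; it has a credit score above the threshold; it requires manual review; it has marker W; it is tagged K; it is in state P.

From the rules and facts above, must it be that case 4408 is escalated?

Forward chaining from the given facts derives: has a co-signer, is approved, meets criterion B, is declined, carries flag A, is conditionally approved, is tagged Z, is from an existing customer, is for a primary residence, has a DTI below 40%, carries flag L, is in category D, carries flag Y, has a prior default, has marker X.
No rule has "it is escalated" as its conclusion, and it is not among the given facts.

No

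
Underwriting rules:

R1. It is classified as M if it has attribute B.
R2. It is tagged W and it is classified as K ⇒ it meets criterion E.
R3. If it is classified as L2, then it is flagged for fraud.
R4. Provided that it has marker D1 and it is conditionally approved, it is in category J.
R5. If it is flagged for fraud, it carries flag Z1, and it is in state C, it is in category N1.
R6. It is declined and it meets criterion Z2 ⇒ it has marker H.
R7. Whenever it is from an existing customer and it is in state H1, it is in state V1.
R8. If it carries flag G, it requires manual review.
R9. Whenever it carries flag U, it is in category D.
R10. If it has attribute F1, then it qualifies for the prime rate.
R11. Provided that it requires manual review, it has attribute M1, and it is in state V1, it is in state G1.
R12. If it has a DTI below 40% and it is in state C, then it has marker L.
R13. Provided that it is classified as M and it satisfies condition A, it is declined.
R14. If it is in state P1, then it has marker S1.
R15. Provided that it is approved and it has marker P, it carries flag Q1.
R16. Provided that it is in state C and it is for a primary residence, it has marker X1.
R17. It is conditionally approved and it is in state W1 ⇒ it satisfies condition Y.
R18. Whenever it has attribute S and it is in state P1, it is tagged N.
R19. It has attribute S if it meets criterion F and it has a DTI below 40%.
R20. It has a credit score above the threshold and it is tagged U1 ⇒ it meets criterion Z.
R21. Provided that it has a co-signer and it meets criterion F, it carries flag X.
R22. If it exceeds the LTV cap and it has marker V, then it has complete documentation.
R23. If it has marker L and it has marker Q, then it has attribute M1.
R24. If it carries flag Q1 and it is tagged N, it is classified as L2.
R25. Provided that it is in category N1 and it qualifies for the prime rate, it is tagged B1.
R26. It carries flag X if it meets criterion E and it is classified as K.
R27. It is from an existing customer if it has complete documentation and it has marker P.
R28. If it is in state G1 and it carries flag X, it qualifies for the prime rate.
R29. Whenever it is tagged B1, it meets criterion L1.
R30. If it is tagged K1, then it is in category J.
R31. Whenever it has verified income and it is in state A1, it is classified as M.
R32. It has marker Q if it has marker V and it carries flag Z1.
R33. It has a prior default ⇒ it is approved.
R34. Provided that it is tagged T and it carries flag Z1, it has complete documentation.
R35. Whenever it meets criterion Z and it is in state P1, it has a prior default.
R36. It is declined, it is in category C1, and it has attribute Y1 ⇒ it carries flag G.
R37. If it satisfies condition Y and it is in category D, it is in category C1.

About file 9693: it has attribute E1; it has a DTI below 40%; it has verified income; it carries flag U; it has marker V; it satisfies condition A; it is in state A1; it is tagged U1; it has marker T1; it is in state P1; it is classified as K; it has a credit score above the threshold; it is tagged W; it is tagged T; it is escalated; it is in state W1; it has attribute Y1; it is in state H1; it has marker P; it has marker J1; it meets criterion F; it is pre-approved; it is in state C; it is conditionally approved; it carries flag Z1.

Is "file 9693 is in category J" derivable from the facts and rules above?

Forward chaining from the given facts derives: meets criterion E, is in category D, has marker L, has marker S1, satisfies condition Y, has attribute S, meets criterion Z, carries flag X, is classified as M, has marker Q, has complete documentation, has a prior default, is in category C1, is declined, is tagged N, has attribute M1, is from an existing customer, is approved, carries flag G, is in state V1, requires manual review, is in state G1, carries flag Q1, is classified as L2, qualifies for the prime rate, is flagged for fraud, is in category N1, is tagged B1, meets criterion L1.
Rules concluding "it is in category J": R4 needs "it has marker D1"; R30 needs "it is tagged K1" — none of these are established.

No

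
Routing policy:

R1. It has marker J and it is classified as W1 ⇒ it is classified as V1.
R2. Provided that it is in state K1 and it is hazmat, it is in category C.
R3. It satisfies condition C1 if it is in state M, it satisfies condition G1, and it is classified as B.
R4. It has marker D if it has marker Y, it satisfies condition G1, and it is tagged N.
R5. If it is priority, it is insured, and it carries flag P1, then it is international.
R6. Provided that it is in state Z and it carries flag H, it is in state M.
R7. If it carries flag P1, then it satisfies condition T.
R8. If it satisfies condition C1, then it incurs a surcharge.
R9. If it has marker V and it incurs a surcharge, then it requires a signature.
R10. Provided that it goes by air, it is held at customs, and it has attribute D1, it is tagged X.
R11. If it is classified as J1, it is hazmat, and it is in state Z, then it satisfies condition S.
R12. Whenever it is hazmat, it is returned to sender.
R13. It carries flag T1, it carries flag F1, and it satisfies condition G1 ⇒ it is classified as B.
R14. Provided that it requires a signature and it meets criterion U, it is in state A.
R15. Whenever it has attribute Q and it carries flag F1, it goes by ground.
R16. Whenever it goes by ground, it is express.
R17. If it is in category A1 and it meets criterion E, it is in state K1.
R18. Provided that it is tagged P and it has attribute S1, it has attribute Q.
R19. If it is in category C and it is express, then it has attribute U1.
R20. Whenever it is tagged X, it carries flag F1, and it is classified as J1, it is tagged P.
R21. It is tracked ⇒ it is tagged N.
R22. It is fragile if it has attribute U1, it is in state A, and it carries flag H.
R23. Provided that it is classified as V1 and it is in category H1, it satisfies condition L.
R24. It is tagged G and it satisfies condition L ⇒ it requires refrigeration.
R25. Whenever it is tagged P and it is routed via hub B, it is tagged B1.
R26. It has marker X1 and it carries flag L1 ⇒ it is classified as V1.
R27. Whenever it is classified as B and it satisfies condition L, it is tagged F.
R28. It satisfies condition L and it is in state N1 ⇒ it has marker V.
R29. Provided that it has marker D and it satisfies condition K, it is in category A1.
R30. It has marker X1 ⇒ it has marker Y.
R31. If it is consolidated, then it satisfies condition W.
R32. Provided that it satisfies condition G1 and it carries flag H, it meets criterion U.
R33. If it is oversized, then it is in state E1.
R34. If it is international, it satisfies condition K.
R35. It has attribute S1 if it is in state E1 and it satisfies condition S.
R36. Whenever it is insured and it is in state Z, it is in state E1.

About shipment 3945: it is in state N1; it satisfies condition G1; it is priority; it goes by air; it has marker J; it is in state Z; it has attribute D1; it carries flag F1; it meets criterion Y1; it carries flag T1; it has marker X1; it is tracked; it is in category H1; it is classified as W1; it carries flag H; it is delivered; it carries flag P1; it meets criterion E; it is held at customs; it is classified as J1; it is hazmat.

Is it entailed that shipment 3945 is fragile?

No

Forward chaining from the given facts derives: is classified as V1, is in state M, satisfies condition T, is tagged X, satisfies condition S, is returned to sender, is classified as B, is tagged P, is tagged N, satisfies condition L, is tagged F, has marker V, has marker Y, meets criterion U, satisfies condition C1, has marker D, incurs a surcharge, requires a signature, is in state A.
The only rule concluding "it is fragile" is R22, which needs "it has attribute U1"; that is never established.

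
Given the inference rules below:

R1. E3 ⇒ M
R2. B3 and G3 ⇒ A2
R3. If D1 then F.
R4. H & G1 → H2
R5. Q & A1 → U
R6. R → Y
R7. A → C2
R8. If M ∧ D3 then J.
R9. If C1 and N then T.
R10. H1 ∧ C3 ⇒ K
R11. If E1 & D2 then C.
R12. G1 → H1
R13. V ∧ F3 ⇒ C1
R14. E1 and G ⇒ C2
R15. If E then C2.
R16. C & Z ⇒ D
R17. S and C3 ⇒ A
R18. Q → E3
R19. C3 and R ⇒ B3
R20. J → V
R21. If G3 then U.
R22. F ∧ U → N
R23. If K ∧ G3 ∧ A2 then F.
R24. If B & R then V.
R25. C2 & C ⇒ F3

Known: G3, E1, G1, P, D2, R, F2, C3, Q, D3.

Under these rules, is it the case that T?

No

Forward chaining from the given facts derives: Y, C, H1, E3, B3, U, M, A2, J, K, V, F, N.
The only rule concluding T is R9, which needs C1; that is never established.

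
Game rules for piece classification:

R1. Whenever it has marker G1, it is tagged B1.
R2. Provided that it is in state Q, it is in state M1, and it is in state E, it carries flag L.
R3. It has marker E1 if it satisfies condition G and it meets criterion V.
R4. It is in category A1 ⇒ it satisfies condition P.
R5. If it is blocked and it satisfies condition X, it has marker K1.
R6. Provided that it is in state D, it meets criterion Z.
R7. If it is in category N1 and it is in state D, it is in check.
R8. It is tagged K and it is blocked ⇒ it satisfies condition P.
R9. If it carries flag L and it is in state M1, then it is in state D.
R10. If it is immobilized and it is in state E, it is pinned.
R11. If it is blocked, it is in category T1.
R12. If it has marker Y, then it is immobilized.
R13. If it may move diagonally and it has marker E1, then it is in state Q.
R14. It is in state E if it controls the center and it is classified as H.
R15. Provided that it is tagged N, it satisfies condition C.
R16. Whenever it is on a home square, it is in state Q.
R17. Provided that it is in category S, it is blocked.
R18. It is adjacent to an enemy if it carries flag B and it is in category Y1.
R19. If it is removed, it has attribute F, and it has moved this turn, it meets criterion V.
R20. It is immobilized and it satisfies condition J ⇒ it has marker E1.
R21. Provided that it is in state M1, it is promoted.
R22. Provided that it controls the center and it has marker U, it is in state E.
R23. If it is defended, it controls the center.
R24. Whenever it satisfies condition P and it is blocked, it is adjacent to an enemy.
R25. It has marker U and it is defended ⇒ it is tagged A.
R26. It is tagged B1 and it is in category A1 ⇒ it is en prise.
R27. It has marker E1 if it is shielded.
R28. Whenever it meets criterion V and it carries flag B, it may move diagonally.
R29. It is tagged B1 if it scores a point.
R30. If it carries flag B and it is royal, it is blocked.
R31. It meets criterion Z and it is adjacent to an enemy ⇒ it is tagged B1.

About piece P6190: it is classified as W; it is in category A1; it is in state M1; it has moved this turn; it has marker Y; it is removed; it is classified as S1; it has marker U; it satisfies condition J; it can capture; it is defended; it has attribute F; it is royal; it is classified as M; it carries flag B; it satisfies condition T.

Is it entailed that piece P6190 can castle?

No

Forward chaining from the given facts derives: satisfies condition P, is immobilized, meets criterion V, has marker E1, is promoted, controls the center, is tagged A, may move diagonally, is blocked, is in category T1, is in state Q, is in state E, is adjacent to an enemy, carries flag L, is in state D, is pinned, meets criterion Z, is tagged B1, is en prise.
No rule has "it can castle" as its conclusion, and it is not among the given facts.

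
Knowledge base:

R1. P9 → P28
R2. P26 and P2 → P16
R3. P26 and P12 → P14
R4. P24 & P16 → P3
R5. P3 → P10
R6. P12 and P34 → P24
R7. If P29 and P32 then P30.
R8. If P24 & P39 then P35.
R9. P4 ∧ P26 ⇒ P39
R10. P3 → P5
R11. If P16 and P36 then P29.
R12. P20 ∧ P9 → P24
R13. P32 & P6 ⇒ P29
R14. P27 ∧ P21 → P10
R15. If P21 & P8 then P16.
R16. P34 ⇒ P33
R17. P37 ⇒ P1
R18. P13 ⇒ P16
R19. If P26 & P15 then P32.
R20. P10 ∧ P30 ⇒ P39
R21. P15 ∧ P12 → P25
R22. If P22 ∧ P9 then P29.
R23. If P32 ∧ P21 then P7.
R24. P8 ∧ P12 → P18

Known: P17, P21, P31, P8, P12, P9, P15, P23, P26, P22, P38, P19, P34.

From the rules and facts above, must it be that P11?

Forward chaining from the given facts derives: P28, P14, P24, P16, P33, P32, P25, P29, P7, P18, P3, P10, P30, P5, P39, P35.
No rule has P11 as its conclusion, and it is not among the given facts.

No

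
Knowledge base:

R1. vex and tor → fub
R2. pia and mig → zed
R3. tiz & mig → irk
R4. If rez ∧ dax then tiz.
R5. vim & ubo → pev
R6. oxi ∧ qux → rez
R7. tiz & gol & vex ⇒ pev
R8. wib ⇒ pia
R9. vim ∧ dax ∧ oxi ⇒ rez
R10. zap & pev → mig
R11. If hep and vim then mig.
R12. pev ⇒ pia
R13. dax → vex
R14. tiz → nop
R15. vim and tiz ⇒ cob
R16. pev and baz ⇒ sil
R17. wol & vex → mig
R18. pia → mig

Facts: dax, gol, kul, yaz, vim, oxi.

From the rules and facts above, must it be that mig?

rez  (by R9: vim, dax, oxi)
vex  (by R13: dax)
tiz  (by R4: rez, dax)
pev  (by R7: tiz, gol, vex)
pia  (by R12: pev)
mig  (by R18: pia)

Yes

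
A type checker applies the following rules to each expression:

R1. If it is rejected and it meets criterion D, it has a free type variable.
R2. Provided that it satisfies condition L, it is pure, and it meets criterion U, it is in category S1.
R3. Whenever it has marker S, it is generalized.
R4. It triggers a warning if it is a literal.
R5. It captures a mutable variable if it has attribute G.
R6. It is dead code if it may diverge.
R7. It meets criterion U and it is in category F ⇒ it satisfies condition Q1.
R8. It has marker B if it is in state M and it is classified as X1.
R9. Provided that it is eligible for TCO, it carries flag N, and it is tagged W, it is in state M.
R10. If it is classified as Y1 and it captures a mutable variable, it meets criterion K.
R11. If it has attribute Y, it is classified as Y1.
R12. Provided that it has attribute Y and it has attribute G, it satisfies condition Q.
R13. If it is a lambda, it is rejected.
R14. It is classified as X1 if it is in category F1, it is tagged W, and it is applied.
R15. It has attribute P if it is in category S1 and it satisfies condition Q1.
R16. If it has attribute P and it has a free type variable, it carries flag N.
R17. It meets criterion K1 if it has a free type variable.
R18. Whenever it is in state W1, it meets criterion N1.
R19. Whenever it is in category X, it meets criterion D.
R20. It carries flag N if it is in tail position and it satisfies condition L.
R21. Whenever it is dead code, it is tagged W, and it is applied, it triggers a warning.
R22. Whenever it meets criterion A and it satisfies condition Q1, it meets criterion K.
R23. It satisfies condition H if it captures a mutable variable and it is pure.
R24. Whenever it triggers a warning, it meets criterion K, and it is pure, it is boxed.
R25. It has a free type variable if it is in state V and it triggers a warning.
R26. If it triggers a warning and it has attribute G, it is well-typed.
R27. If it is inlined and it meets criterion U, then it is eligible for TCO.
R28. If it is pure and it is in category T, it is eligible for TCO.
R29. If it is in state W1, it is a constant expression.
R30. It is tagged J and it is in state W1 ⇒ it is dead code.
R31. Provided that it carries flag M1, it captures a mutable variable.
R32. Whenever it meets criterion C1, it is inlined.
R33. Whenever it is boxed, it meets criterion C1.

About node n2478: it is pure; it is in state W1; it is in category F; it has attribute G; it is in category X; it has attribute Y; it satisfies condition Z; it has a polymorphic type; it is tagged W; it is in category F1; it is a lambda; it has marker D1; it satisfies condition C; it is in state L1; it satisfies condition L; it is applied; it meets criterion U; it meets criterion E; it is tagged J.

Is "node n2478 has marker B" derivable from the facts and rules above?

By R2 (it satisfies condition L, it is pure, it meets criterion U): it is in category S1.
By R5 (it has attribute G): it captures a mutable variable.
By R7 (it meets criterion U, it is in category F): it satisfies condition Q1.
By R11 (it has attribute Y): it is classified as Y1.
By R13 (it is a lambda): it is rejected.
By R14 (it is in category F1, it is tagged W, it is applied): it is classified as X1.
By R15 (it is in category S1, it satisfies condition Q1): it has attribute P.
By R19 (it is in category X): it meets criterion D.
By R30 (it is tagged J, it is in state W1): it is dead code.
By R1 (it is rejected, it meets criterion D): it has a free type variable.
By R10 (it is classified as Y1, it captures a mutable variable): it meets criterion K.
By R16 (it has attribute P, it has a free type variable): it carries flag N.
By R21 (it is dead code, it is tagged W, it is applied): it triggers a warning.
By R24 (it triggers a warning, it meets criterion K, it is pure): it is boxed.
By R33 (it is boxed): it meets criterion C1.
By R32 (it meets criterion C1): it is inlined.
By R27 (it is inlined, it meets criterion U): it is eligible for TCO.
By R9 (it is eligible for TCO, it carries flag N, it is tagged W): it is in state M.
By R8 (it is in state M, it is classified as X1): it has marker B.

Yes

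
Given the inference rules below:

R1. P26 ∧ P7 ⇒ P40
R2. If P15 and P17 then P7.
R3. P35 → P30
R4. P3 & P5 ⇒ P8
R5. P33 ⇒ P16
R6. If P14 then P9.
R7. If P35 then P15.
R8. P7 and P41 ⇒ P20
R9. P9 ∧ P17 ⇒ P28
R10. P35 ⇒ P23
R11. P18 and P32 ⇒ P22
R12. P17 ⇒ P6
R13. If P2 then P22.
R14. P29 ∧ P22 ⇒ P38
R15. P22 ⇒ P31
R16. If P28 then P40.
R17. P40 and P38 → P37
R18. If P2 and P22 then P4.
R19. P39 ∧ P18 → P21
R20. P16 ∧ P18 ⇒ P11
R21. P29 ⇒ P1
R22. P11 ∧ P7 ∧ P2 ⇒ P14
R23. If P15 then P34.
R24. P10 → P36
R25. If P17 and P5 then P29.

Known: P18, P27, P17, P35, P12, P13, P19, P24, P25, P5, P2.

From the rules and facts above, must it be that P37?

No

Forward chaining from the given facts derives: P30, P15, P23, P6, P22, P31, P4, P34, P29, P7, P38, P1.
The only rule concluding P37 is R17, which needs P40; that is never established.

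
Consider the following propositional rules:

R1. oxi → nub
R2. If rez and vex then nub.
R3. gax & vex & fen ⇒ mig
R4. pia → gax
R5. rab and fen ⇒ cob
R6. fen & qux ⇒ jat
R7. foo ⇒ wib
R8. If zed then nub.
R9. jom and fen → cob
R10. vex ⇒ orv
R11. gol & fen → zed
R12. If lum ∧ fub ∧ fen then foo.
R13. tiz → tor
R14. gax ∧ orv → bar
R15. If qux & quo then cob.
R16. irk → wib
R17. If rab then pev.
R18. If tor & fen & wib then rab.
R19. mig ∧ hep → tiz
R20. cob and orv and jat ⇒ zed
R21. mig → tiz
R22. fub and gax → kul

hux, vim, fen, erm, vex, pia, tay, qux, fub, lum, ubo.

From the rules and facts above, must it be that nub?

Yes

gax  (by R4: pia)
jat  (by R6: fen, qux)
orv  (by R10: vex)
foo  (by R12: lum, fub, fen)
mig  (by R3: gax, vex, fen)
wib  (by R7: foo)
tiz  (by R21: mig)
tor  (by R13: tiz)
rab  (by R18: tor, fen, wib)
cob  (by R5: rab, fen)
zed  (by R20: cob, orv, jat)
nub  (by R8: zed)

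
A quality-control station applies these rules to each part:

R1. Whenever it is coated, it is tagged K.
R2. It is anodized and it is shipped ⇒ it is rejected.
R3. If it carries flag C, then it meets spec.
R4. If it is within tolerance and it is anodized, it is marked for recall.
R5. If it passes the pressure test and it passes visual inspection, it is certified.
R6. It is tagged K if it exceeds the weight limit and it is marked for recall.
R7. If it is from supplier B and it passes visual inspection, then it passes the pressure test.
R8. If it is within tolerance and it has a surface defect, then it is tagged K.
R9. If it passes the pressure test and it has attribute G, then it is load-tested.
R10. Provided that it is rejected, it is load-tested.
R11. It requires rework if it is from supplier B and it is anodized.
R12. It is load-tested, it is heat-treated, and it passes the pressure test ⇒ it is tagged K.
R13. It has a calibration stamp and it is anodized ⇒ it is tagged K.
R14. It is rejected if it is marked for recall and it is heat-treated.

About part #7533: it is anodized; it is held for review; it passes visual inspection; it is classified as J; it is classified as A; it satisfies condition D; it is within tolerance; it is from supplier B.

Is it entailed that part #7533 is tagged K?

No

Forward chaining from the given facts derives: is marked for recall, passes the pressure test, requires rework, is certified.
Rules concluding "it is tagged K": R1 needs "it is coated"; R6 needs "it exceeds the weight limit"; R8 needs "it has a surface defect"; R12 needs "it is load-tested"; R13 needs "it has a calibration stamp" — none of these are established.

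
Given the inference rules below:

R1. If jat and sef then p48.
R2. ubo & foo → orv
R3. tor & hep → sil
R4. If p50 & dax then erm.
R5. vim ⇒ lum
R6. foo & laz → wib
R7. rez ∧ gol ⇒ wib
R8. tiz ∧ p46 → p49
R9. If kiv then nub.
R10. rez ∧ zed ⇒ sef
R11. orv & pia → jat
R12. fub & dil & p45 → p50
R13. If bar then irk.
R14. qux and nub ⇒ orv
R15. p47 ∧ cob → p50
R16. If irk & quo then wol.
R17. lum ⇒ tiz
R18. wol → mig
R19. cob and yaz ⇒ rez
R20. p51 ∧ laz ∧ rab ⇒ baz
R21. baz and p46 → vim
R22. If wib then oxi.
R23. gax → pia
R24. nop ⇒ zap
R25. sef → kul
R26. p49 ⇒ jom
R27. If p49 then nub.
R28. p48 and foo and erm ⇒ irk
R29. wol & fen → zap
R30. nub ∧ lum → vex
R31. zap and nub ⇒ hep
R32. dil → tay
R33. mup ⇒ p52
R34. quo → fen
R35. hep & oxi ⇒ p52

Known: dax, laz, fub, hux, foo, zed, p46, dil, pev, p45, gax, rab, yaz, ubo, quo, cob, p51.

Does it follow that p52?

Yes

orv  (by R2: ubo, foo)
wib  (by R6: foo, laz)
p50  (by R12: fub, dil, p45)
rez  (by R19: cob, yaz)
baz  (by R20: p51, laz, rab)
vim  (by R21: baz, p46)
oxi  (by R22: wib)
pia  (by R23: gax)
fen  (by R34: quo)
erm  (by R4: p50, dax)
lum  (by R5: vim)
sef  (by R10: rez, zed)
jat  (by R11: orv, pia)
tiz  (by R17: lum)
p48  (by R1: jat, sef)
p49  (by R8: tiz, p46)
nub  (by R27: p49)
irk  (by R28: p48, foo, erm)
wol  (by R16: irk, quo)
zap  (by R29: wol, fen)
hep  (by R31: zap, nub)
p52  (by R35: hep, oxi)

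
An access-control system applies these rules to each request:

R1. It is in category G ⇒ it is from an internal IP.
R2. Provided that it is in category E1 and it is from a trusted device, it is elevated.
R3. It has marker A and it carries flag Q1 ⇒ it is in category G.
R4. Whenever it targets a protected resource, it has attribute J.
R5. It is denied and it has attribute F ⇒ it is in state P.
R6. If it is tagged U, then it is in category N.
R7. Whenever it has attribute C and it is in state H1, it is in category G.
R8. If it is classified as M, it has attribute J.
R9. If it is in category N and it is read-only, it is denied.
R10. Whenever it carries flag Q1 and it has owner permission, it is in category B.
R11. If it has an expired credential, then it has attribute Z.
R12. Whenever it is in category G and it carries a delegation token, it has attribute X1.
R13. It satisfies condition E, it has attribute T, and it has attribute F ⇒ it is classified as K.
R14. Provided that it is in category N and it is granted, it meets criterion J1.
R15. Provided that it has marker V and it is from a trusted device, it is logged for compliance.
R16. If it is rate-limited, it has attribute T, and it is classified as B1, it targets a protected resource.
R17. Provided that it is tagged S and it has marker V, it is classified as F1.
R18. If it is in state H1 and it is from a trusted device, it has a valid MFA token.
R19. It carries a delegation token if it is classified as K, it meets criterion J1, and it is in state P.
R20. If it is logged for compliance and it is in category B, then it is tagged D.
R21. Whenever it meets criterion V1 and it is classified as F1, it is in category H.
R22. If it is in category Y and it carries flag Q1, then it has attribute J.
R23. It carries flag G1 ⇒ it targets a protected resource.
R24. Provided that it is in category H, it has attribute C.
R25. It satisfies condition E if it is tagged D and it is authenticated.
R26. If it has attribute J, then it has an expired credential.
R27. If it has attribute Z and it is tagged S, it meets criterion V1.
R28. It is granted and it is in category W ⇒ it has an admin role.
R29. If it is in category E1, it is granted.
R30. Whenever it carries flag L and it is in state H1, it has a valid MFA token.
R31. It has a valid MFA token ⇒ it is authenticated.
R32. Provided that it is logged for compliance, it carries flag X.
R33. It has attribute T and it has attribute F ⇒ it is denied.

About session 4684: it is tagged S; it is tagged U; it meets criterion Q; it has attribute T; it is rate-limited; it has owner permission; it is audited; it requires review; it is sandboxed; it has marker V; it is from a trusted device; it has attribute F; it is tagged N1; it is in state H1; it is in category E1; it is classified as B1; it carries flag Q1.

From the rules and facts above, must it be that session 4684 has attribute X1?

By R6 (it is tagged U): it is in category N.
By R10 (it carries flag Q1, it has owner permission): it is in category B.
By R15 (it has marker V, it is from a trusted device): it is logged for compliance.
By R16 (it is rate-limited, it has attribute T, it is classified as B1): it targets a protected resource.
By R17 (it is tagged S, it has marker V): it is classified as F1.
By R18 (it is in state H1, it is from a trusted device): it has a valid MFA token.
By R20 (it is logged for compliance, it is in category B): it is tagged D.
By R29 (it is in category E1): it is granted.
By R31 (it has a valid MFA token): it is authenticated.
By R33 (it has attribute T, it has attribute F): it is denied.
By R4 (it targets a protected resource): it has attribute J.
By R5 (it is denied, it has attribute F): it is in state P.
By R14 (it is in category N, it is granted): it meets criterion J1.
By R25 (it is tagged D, it is authenticated): it satisfies condition E.
By R26 (it has attribute J): it has an expired credential.
By R11 (it has an expired credential): it has attribute Z.
By R13 (it satisfies condition E, it has attribute T, it has attribute F): it is classified as K.
By R19 (it is classified as K, it meets criterion J1, it is in state P): it carries a delegation token.
By R27 (it has attribute Z, it is tagged S): it meets criterion V1.
By R21 (it meets criterion V1, it is classified as F1): it is in category H.
By R24 (it is in category H): it has attribute C.
By R7 (it has attribute C, it is in state H1): it is in category G.
By R12 (it is in category G, it carries a delegation token): it has attribute X1.

Yes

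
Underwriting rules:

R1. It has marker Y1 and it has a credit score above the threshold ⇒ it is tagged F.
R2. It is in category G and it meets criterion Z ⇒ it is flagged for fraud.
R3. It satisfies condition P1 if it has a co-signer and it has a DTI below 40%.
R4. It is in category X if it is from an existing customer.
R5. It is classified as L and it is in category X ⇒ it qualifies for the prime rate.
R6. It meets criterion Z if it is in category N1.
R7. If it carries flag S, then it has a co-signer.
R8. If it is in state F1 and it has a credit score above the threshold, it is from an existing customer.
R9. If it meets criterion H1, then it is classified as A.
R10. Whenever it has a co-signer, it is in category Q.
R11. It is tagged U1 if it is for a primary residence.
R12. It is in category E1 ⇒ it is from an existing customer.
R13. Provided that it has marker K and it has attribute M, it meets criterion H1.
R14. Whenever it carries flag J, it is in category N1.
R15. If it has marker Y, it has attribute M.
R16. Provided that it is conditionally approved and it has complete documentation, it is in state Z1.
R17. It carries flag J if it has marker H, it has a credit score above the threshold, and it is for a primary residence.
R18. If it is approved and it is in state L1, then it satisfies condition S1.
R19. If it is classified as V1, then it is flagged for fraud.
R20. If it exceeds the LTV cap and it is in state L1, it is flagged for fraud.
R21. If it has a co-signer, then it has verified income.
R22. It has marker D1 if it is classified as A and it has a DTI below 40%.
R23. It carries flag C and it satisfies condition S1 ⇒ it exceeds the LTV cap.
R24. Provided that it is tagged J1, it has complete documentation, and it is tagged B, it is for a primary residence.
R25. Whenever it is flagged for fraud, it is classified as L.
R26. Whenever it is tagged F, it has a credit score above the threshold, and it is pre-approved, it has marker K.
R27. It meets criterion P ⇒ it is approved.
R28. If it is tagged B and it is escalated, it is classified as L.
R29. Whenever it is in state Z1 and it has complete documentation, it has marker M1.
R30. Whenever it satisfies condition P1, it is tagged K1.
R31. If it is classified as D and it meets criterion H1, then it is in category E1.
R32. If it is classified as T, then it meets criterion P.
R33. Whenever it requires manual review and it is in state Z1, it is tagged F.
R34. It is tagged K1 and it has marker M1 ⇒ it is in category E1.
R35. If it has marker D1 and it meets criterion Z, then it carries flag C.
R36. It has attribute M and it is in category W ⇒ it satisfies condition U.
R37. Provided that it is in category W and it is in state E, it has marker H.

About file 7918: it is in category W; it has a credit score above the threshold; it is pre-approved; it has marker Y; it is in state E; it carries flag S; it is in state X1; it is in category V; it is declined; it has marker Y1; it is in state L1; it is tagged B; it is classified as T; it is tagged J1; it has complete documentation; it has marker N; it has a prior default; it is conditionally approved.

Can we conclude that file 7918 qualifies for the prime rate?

No

Forward chaining from the given facts derives: is tagged F, has a co-signer, is in category Q, has attribute M, is in state Z1, has verified income, is for a primary residence, has marker K, has marker M1, meets criterion P, satisfies condition U, has marker H, is tagged U1, meets criterion H1, carries flag J, is approved, is classified as A, is in category N1, satisfies condition S1, meets criterion Z.
The only rule concluding "it qualifies for the prime rate" is R5, which needs "it is classified as L"; that is never established.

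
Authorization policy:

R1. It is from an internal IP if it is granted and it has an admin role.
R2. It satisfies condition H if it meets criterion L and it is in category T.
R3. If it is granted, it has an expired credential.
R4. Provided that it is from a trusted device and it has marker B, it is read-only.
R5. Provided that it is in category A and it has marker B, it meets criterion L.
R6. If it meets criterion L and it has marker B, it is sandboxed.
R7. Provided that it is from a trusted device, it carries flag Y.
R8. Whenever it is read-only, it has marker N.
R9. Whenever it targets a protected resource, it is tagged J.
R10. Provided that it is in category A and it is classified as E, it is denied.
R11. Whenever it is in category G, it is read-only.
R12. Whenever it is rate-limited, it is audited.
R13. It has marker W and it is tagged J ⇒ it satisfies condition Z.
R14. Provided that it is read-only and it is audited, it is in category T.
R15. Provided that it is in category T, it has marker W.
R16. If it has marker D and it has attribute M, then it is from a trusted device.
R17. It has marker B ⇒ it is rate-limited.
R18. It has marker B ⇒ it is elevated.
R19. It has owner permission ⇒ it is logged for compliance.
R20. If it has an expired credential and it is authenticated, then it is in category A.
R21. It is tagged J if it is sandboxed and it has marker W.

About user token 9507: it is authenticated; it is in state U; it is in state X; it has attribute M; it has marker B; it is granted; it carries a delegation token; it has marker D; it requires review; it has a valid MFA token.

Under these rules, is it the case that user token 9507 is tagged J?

By R3 (it is granted): it has an expired credential.
By R16 (it has marker D, it has attribute M): it is from a trusted device.
By R17 (it has marker B): it is rate-limited.
By R20 (it has an expired credential, it is authenticated): it is in category A.
By R4 (it is from a trusted device, it has marker B): it is read-only.
By R5 (it is in category A, it has marker B): it meets criterion L.
By R6 (it meets criterion L, it has marker B): it is sandboxed.
By R12 (it is rate-limited): it is audited.
By R14 (it is read-only, it is audited): it is in category T.
By R15 (it is in category T): it has marker W.
By R21 (it is sandboxed, it has marker W): it is tagged J.

Yes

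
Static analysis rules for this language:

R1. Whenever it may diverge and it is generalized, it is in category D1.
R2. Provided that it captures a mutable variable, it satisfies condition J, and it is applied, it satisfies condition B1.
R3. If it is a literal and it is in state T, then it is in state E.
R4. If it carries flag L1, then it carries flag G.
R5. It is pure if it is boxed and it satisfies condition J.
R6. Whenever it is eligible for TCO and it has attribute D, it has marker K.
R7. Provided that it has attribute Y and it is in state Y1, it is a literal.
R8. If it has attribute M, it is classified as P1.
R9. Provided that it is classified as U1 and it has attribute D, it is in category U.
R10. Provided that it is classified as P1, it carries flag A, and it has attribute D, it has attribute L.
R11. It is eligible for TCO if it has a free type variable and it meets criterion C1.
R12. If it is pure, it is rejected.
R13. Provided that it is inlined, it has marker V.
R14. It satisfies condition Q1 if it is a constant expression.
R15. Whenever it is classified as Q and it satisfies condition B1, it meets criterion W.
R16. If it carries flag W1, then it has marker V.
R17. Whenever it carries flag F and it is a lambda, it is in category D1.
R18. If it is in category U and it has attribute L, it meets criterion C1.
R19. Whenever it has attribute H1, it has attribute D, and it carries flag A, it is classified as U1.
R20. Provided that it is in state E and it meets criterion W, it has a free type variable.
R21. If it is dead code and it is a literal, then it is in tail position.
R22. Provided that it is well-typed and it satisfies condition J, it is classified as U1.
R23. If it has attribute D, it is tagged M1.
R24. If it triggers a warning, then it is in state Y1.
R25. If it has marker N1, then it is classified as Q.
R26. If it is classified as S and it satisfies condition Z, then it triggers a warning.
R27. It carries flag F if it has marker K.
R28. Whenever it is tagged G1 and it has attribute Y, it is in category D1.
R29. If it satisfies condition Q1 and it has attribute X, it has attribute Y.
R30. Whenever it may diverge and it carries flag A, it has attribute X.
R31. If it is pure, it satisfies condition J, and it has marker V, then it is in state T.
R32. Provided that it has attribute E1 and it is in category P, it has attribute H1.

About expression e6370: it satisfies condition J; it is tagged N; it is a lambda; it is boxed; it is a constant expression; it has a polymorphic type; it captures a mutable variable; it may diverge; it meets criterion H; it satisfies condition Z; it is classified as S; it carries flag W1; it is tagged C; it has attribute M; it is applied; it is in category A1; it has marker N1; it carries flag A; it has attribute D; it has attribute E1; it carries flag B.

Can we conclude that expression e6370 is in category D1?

Forward chaining from the given facts derives: satisfies condition B1, is pure, is classified as P1, has attribute L, is rejected, satisfies condition Q1, has marker V, is tagged M1, is classified as Q, triggers a warning, has attribute X, is in state T, meets criterion W, is in state Y1, has attribute Y, is a literal, is in state E, has a free type variable.
Rules concluding "it is in category D1": R1 needs "it is generalized"; R17 needs "it carries flag F"; R28 needs "it is tagged G1" — none of these are established.

No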